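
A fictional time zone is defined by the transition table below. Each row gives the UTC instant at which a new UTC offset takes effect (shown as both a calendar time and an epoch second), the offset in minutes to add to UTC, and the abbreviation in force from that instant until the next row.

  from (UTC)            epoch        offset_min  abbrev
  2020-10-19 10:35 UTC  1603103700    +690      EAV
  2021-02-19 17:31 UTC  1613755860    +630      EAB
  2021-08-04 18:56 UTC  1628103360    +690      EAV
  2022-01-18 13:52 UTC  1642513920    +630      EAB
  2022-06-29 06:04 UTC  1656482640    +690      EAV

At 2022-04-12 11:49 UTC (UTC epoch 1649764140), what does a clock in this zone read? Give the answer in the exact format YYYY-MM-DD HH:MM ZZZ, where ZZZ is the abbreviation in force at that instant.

Query: 2022-04-12 11:49 UTC
Rule 4/5 (EAB, +10:30): 2022-01-18 13:52 UTC ≤ query < 2022-06-29 06:04 UTC
11·60 + 49 + 630 = 1339 min
1339 = 0·1440 + 1339; 1339 = 22·60 + 19 → 22:19, same day
→ 2022-04-12 22:19 EAB

2022-04-12 22:19 EAB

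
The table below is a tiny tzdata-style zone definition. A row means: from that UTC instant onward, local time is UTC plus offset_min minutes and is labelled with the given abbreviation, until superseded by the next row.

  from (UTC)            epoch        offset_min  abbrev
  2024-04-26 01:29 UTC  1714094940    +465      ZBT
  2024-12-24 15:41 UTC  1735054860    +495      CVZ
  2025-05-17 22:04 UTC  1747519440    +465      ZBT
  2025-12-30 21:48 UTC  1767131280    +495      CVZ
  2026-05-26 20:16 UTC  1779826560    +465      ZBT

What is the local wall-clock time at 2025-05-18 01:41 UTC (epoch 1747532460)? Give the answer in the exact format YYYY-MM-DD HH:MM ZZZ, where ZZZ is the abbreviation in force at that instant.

2025-05-18 09:26 ZBT

Query: 2025-05-18 01:41 UTC
Rule 3/5 (ZBT, +07:45): 2025-05-17 22:04 UTC ≤ query < 2025-12-30 21:48 UTC
1·60 + 41 + 465 = 566 min
566 = 0·1440 + 566; 566 = 9·60 + 26 → 09:26, same day
→ 2025-05-18 09:26 ZBT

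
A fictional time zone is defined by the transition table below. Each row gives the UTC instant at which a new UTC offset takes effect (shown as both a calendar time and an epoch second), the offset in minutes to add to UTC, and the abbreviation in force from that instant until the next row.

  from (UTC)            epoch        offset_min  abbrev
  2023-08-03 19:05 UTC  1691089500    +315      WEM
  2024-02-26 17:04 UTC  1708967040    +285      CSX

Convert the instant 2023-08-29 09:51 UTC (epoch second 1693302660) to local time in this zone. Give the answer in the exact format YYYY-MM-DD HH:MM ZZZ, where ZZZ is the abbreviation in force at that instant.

Query: 2023-08-29 09:51 UTC
Rule 1/2 (WEM, +05:15): 2023-08-03 19:05 UTC ≤ query < 2024-02-26 17:04 UTC
9·60 + 51 + 315 = 906 min
906 = 0·1440 + 906; 906 = 15·60 + 6 → 15:06, same day
→ 2023-08-29 15:06 WEM

2023-08-29 15:06 WEM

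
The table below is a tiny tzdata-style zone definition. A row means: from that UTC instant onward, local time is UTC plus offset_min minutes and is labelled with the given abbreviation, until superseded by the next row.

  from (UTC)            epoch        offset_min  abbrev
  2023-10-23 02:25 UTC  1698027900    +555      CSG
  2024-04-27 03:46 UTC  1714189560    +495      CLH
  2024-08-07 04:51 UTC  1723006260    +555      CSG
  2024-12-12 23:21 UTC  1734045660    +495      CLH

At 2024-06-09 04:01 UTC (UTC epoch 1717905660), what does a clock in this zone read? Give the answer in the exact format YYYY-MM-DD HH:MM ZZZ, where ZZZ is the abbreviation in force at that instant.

Query: 2024-06-09 04:01 UTC
Rule 2/4 (CLH, +08:15): 2024-04-27 03:46 UTC ≤ query < 2024-08-07 04:51 UTC
4·60 + 1 + 495 = 736 min
736 = 0·1440 + 736; 736 = 12·60 + 16 → 12:16, same day
→ 2024-06-09 12:16 CLH

2024-06-09 12:16 CLH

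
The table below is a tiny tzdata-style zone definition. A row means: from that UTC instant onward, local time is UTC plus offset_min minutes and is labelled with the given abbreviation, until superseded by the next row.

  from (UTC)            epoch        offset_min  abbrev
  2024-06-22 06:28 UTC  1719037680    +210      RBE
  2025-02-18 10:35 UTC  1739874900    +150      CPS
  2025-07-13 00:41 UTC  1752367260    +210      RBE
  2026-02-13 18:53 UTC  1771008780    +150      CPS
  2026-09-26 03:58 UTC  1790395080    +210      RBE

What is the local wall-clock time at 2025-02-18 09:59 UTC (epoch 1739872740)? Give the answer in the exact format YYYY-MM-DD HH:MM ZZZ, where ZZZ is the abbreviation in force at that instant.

2025-02-18 13:29 RBE

Query: 2025-02-18 09:59 UTC
Rule 1/5 (RBE, +03:30): 2024-06-22 06:28 UTC ≤ query < 2025-02-18 10:35 UTC
9·60 + 59 + 210 = 809 min
809 = 0·1440 + 809; 809 = 13·60 + 29 → 13:29, same day
→ 2025-02-18 13:29 RBE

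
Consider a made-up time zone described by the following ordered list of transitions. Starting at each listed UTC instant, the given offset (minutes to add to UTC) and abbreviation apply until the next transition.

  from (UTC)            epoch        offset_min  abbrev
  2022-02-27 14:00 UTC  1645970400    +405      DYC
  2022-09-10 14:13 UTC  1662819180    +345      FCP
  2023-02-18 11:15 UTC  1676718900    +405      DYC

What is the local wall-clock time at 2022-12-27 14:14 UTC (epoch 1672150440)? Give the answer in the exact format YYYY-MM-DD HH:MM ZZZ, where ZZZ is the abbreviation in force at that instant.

Query: 2022-12-27 14:14 UTC
Rule 2/3 (FCP, +05:45): 2022-09-10 14:13 UTC ≤ query < 2023-02-18 11:15 UTC
14·60 + 14 + 345 = 1199 min
1199 = 0·1440 + 1199; 1199 = 19·60 + 59 → 19:59, same day
→ 2022-12-27 19:59 FCP

2022-12-27 19:59 FCP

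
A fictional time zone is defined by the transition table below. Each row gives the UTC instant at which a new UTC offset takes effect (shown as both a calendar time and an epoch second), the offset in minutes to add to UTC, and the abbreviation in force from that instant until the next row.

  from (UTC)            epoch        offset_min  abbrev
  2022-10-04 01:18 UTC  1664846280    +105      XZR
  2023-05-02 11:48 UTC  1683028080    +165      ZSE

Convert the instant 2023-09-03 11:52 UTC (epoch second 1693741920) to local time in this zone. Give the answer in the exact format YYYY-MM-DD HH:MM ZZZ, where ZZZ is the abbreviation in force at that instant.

2023-09-03 14:37 ZSE

Query: 2023-09-03 11:52 UTC
Rule 2/2 (ZSE, +02:45): 2023-05-02 11:48 UTC ≤ query < +∞
11·60 + 52 + 165 = 877 min
877 = 0·1440 + 877; 877 = 14·60 + 37 → 14:37, same day
→ 2023-09-03 14:37 ZSE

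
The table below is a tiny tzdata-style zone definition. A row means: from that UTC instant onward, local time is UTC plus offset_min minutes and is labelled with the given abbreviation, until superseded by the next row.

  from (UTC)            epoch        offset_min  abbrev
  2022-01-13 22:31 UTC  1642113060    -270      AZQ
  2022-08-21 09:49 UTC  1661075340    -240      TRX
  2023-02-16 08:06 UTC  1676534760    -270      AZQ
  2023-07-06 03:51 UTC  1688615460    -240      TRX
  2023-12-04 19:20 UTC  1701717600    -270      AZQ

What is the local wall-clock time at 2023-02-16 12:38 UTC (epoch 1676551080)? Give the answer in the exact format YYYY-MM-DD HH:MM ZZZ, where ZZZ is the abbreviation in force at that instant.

2023-02-16 08:08 AZQ

Query: 2023-02-16 12:38 UTC
Rule 3/5 (AZQ, -04:30): 2023-02-16 08:06 UTC ≤ query < 2023-07-06 03:51 UTC
12·60 + 38 - 270 = 488 min
488 = 0·1440 + 488; 488 = 8·60 + 8 → 08:08, same day
→ 2023-02-16 08:08 AZQ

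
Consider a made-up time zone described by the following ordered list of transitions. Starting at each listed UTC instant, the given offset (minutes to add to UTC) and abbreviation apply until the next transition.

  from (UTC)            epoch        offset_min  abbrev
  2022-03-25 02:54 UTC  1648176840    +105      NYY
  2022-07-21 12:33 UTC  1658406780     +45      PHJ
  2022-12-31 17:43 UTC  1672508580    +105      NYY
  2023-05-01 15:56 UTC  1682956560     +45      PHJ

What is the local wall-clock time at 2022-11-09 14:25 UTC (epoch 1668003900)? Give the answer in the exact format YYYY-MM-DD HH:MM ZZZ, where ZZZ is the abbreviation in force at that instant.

2022-11-09 15:10 PHJ

Query: 2022-11-09 14:25 UTC
Rule 2/4 (PHJ, +00:45): 2022-07-21 12:33 UTC ≤ query < 2022-12-31 17:43 UTC
14·60 + 25 + 45 = 910 min
910 = 0·1440 + 910; 910 = 15·60 + 10 → 15:10, same day
→ 2022-11-09 15:10 PHJ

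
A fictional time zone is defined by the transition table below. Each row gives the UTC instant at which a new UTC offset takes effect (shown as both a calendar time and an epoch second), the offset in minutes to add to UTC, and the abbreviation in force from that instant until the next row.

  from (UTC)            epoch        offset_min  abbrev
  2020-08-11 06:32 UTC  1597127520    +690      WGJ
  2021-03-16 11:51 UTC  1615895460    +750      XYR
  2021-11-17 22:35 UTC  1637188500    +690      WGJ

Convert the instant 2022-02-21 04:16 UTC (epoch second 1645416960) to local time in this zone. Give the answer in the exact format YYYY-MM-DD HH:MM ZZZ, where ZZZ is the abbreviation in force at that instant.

Query: 2022-02-21 04:16 UTC
Rule 3/3 (WGJ, +11:30): 2021-11-17 22:35 UTC ≤ query < +∞
4·60 + 16 + 690 = 946 min
946 = 0·1440 + 946; 946 = 15·60 + 46 → 15:46, same day
→ 2022-02-21 15:46 WGJ

2022-02-21 15:46 WGJ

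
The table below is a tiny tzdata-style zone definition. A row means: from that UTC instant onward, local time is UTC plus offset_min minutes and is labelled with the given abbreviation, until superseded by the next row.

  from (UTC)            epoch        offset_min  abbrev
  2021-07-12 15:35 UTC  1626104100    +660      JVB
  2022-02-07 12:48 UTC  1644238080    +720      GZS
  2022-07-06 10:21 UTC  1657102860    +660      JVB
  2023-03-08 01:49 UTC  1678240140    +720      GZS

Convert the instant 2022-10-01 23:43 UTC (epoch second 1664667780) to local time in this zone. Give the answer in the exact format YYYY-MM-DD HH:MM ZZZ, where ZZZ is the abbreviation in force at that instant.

Query: 2022-10-01 23:43 UTC
Rule 3/4 (JVB, +11:00): 2022-07-06 10:21 UTC ≤ query < 2023-03-08 01:49 UTC
23·60 + 43 + 660 = 2083 min
2083 = 1·1440 + 643; 643 = 10·60 + 43 → 10:43, 2022-10-01 + 1 day = 2022-10-02
→ 2022-10-02 10:43 JVB

2022-10-02 10:43 JVB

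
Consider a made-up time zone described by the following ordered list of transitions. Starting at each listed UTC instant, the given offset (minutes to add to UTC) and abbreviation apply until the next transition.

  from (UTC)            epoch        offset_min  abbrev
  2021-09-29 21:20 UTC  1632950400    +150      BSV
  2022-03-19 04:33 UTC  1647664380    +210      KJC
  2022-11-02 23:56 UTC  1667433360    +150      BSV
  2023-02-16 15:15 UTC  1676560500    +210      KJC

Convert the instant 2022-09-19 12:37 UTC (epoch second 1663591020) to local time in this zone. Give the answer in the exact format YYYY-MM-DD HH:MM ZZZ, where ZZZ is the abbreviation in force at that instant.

Query: 2022-09-19 12:37 UTC
Rule 2/4 (KJC, +03:30): 2022-03-19 04:33 UTC ≤ query < 2022-11-02 23:56 UTC
12·60 + 37 + 210 = 967 min
967 = 0·1440 + 967; 967 = 16·60 + 7 → 16:07, same day
→ 2022-09-19 16:07 KJC

2022-09-19 16:07 KJC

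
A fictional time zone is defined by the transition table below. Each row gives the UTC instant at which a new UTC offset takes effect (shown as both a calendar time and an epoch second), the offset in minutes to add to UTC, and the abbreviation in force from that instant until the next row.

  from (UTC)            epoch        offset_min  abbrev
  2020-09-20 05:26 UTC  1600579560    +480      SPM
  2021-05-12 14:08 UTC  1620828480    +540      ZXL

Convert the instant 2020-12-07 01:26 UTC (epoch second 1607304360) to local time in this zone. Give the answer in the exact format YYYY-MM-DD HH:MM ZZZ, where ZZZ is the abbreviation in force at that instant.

Query: 2020-12-07 01:26 UTC
Rule 1/2 (SPM, +08:00): 2020-09-20 05:26 UTC ≤ query < 2021-05-12 14:08 UTC
1·60 + 26 + 480 = 566 min
566 = 0·1440 + 566; 566 = 9·60 + 26 → 09:26, same day
→ 2020-12-07 09:26 SPM

2020-12-07 09:26 SPM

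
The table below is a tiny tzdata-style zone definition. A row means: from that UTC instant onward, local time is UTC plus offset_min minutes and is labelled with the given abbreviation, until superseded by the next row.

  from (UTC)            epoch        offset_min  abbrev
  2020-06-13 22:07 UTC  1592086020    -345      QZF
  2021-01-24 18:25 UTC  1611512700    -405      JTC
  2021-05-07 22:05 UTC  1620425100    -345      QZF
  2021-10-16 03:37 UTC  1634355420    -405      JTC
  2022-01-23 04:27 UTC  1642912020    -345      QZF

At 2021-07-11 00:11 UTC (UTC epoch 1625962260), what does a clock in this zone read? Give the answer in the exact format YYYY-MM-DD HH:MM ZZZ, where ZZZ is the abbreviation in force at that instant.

Query: 2021-07-11 00:11 UTC
Rule 3/5 (QZF, -05:45): 2021-05-07 22:05 UTC ≤ query < 2021-10-16 03:37 UTC
0·60 + 11 - 345 = -334 min
-334 = -1·1440 + 1106; 1106 = 18·60 + 26 → 18:26, 2021-07-11 - 1 day = 2021-07-10
→ 2021-07-10 18:26 QZF

2021-07-10 18:26 QZF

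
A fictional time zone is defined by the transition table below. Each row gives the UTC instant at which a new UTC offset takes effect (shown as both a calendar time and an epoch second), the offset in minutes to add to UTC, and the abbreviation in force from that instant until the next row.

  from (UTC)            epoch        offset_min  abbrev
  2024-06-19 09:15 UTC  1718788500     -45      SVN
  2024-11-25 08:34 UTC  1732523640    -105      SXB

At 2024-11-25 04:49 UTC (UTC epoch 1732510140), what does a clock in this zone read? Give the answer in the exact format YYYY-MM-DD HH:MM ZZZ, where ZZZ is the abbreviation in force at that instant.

2024-11-25 04:04 SVN

Query: 2024-11-25 04:49 UTC
Rule 1/2 (SVN, -00:45): 2024-06-19 09:15 UTC ≤ query < 2024-11-25 08:34 UTC
4·60 + 49 - 45 = 244 min
244 = 0·1440 + 244; 244 = 4·60 + 4 → 04:04, same day
→ 2024-11-25 04:04 SVN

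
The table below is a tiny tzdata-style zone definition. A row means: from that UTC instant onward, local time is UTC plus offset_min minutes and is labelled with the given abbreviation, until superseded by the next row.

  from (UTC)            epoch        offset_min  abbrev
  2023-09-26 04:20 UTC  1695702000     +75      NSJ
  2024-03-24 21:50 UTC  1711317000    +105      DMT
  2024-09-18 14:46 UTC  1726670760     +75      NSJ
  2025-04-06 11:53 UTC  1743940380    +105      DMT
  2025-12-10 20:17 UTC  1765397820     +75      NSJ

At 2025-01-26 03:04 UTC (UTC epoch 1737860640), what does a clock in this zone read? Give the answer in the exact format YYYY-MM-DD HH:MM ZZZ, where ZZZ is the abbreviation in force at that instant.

2025-01-26 04:19 NSJ

Query: 2025-01-26 03:04 UTC
Rule 3/5 (NSJ, +01:15): 2024-09-18 14:46 UTC ≤ query < 2025-04-06 11:53 UTC
3·60 + 4 + 75 = 259 min
259 = 0·1440 + 259; 259 = 4·60 + 19 → 04:19, same day
→ 2025-01-26 04:19 NSJ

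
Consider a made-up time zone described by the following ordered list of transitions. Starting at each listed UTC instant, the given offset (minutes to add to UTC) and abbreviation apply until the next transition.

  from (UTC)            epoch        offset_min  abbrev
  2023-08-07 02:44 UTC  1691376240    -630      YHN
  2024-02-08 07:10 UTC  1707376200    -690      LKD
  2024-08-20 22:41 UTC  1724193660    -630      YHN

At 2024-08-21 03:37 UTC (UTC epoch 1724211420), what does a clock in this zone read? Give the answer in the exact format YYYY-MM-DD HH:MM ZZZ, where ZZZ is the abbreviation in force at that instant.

Query: 2024-08-21 03:37 UTC
Rule 3/3 (YHN, -10:30): 2024-08-20 22:41 UTC ≤ query < +∞
3·60 + 37 - 630 = -413 min
-413 = -1·1440 + 1027; 1027 = 17·60 + 7 → 17:07, 2024-08-21 - 1 day = 2024-08-20
→ 2024-08-20 17:07 YHN

2024-08-20 17:07 YHN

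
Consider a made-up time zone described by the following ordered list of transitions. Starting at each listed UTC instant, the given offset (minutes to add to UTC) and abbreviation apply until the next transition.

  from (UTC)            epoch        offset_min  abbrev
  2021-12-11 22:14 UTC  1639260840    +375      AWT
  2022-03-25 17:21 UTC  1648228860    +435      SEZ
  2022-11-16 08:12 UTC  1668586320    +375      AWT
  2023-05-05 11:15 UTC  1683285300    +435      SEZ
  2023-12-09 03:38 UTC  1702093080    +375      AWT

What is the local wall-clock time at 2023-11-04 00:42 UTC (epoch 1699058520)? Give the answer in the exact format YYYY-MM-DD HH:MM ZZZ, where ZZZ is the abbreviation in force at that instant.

2023-11-04 07:57 SEZ

Query: 2023-11-04 00:42 UTC
Rule 4/5 (SEZ, +07:15): 2023-05-05 11:15 UTC ≤ query < 2023-12-09 03:38 UTC
0·60 + 42 + 435 = 477 min
477 = 0·1440 + 477; 477 = 7·60 + 57 → 07:57, same day
→ 2023-11-04 07:57 SEZ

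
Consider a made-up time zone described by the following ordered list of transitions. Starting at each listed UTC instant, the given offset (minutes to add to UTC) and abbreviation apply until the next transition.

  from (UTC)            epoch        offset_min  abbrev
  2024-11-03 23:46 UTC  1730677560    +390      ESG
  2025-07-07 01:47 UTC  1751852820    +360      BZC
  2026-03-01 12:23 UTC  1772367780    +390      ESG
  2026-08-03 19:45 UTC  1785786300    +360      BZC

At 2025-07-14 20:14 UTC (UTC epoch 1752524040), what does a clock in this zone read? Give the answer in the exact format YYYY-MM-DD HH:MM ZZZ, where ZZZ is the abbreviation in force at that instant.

Query: 2025-07-14 20:14 UTC
Rule 2/4 (BZC, +06:00): 2025-07-07 01:47 UTC ≤ query < 2026-03-01 12:23 UTC
20·60 + 14 + 360 = 1574 min
1574 = 1·1440 + 134; 134 = 2·60 + 14 → 02:14, 2025-07-14 + 1 day = 2025-07-15
→ 2025-07-15 02:14 BZC

2025-07-15 02:14 BZC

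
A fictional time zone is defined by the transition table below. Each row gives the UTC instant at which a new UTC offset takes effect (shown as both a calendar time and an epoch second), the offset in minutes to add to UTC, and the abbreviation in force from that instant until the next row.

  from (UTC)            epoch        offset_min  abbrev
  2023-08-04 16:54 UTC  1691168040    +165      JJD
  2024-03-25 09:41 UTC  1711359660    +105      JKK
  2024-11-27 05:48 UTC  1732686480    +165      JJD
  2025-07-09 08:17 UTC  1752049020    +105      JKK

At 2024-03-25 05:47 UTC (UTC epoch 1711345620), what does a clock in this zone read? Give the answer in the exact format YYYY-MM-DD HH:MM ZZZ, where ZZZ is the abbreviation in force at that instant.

2024-03-25 08:32 JJD

Query: 2024-03-25 05:47 UTC
Rule 1/4 (JJD, +02:45): 2023-08-04 16:54 UTC ≤ query < 2024-03-25 09:41 UTC
5·60 + 47 + 165 = 512 min
512 = 0·1440 + 512; 512 = 8·60 + 32 → 08:32, same day
→ 2024-03-25 08:32 JJD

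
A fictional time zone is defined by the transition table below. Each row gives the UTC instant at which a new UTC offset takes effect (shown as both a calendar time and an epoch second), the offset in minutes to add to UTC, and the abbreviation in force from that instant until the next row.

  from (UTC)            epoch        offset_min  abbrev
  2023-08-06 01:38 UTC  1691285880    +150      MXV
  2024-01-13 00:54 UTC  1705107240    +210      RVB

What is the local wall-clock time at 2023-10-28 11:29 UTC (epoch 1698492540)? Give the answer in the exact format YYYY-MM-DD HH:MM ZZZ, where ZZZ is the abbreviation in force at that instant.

Query: 2023-10-28 11:29 UTC
Rule 1/2 (MXV, +02:30): 2023-08-06 01:38 UTC ≤ query < 2024-01-13 00:54 UTC
11·60 + 29 + 150 = 839 min
839 = 0·1440 + 839; 839 = 13·60 + 59 → 13:59, same day
→ 2023-10-28 13:59 MXV

2023-10-28 13:59 MXV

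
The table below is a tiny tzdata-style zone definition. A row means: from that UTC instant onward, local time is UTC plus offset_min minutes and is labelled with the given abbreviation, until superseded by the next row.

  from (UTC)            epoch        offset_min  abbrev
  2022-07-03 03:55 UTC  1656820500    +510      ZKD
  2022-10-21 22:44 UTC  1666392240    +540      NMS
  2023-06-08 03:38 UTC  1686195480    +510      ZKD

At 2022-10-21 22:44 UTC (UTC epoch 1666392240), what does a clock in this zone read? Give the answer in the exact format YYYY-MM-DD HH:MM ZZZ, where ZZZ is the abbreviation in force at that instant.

2022-10-22 07:44 NMS

Query: 2022-10-21 22:44 UTC
Rule 2/3 (NMS, +09:00): 2022-10-21 22:44 UTC ≤ query < 2023-06-08 03:38 UTC
22·60 + 44 + 540 = 1904 min
1904 = 1·1440 + 464; 464 = 7·60 + 44 → 07:44, 2022-10-21 + 1 day = 2022-10-22
→ 2022-10-22 07:44 NMS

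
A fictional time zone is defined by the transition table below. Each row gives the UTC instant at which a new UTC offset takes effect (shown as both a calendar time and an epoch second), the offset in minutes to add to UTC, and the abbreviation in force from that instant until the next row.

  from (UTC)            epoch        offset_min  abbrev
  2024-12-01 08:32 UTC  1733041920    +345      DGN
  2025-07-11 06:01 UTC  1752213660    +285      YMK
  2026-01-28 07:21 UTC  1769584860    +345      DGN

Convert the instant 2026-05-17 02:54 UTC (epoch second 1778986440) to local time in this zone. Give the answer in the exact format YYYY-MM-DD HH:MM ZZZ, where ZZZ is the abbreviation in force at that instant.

2026-05-17 08:39 DGN

Query: 2026-05-17 02:54 UTC
Rule 3/3 (DGN, +05:45): 2026-01-28 07:21 UTC ≤ query < +∞
2·60 + 54 + 345 = 519 min
519 = 0·1440 + 519; 519 = 8·60 + 39 → 08:39, same day
→ 2026-05-17 08:39 DGN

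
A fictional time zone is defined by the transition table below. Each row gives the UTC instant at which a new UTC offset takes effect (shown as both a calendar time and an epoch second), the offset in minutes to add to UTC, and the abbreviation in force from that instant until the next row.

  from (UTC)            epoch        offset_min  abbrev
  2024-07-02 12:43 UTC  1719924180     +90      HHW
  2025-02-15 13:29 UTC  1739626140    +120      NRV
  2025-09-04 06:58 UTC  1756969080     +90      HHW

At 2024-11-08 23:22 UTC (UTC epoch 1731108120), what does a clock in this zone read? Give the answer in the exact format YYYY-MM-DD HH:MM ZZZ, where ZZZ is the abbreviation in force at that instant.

Query: 2024-11-08 23:22 UTC
Rule 1/3 (HHW, +01:30): 2024-07-02 12:43 UTC ≤ query < 2025-02-15 13:29 UTC
23·60 + 22 + 90 = 1492 min
1492 = 1·1440 + 52; 52 = 0·60 + 52 → 00:52, 2024-11-08 + 1 day = 2024-11-09
→ 2024-11-09 00:52 HHW

2024-11-09 00:52 HHW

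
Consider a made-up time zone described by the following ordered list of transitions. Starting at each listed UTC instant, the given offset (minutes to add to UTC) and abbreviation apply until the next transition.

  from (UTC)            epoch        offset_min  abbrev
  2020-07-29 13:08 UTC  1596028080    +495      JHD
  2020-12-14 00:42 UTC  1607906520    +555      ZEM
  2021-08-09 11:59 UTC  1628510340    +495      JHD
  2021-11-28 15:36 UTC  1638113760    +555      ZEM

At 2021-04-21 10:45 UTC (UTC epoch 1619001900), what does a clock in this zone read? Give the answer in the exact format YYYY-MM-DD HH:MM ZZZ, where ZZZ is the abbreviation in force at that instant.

2021-04-21 20:00 ZEM

Query: 2021-04-21 10:45 UTC
Rule 2/4 (ZEM, +09:15): 2020-12-14 00:42 UTC ≤ query < 2021-08-09 11:59 UTC
10·60 + 45 + 555 = 1200 min
1200 = 0·1440 + 1200; 1200 = 20·60 + 0 → 20:00, same day
→ 2021-04-21 20:00 ZEM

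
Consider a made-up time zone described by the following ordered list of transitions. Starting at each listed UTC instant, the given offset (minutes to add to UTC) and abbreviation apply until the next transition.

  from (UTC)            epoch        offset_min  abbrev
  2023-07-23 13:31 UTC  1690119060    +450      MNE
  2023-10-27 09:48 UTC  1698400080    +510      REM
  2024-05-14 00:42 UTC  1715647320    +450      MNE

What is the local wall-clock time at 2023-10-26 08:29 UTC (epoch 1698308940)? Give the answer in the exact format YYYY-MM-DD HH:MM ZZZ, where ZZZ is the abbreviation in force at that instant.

Query: 2023-10-26 08:29 UTC
Rule 1/3 (MNE, +07:30): 2023-07-23 13:31 UTC ≤ query < 2023-10-27 09:48 UTC
8·60 + 29 + 450 = 959 min
959 = 0·1440 + 959; 959 = 15·60 + 59 → 15:59, same day
→ 2023-10-26 15:59 MNE

2023-10-26 15:59 MNE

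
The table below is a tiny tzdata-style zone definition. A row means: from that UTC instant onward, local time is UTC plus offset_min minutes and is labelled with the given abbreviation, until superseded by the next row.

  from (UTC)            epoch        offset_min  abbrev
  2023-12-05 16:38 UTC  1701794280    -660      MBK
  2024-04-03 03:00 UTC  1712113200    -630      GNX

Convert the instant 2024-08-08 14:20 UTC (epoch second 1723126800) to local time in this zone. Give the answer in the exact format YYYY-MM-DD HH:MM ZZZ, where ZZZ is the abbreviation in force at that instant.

2024-08-08 03:50 GNX

Query: 2024-08-08 14:20 UTC
Rule 2/2 (GNX, -10:30): 2024-04-03 03:00 UTC ≤ query < +∞
14·60 + 20 - 630 = 230 min
230 = 0·1440 + 230; 230 = 3·60 + 50 → 03:50, same day
→ 2024-08-08 03:50 GNX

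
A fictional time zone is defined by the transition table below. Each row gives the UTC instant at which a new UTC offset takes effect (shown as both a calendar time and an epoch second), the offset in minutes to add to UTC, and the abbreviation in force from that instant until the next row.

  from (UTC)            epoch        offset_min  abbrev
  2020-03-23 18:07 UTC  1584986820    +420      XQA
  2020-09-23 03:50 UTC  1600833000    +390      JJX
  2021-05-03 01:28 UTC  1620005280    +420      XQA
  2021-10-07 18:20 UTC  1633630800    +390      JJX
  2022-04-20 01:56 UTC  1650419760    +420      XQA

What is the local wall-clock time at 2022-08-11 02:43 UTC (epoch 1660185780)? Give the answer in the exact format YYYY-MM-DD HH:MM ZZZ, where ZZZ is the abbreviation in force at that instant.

Query: 2022-08-11 02:43 UTC
Rule 5/5 (XQA, +07:00): 2022-04-20 01:56 UTC ≤ query < +∞
2·60 + 43 + 420 = 583 min
583 = 0·1440 + 583; 583 = 9·60 + 43 → 09:43, same day
→ 2022-08-11 09:43 XQA

2022-08-11 09:43 XQA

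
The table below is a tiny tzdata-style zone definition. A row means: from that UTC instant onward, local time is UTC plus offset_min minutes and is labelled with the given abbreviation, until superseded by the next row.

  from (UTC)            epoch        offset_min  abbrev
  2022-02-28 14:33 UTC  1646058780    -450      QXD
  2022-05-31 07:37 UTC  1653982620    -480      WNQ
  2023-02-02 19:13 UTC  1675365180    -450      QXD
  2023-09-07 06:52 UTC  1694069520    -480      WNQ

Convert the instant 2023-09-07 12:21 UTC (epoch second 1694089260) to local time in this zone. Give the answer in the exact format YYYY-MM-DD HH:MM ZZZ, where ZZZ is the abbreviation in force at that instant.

2023-09-07 04:21 WNQ

Query: 2023-09-07 12:21 UTC
Rule 4/4 (WNQ, -08:00): 2023-09-07 06:52 UTC ≤ query < +∞
12·60 + 21 - 480 = 261 min
261 = 0·1440 + 261; 261 = 4·60 + 21 → 04:21, same day
→ 2023-09-07 04:21 WNQ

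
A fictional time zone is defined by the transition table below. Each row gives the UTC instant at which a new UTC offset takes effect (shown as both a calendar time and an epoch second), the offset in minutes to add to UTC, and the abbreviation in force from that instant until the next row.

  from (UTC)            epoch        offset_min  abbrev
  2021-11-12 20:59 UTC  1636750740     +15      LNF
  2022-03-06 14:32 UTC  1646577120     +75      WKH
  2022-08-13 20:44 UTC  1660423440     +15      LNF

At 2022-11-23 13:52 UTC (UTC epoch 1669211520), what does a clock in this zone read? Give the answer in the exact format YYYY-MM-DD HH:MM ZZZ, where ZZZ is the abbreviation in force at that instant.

Query: 2022-11-23 13:52 UTC
Rule 3/3 (LNF, +00:15): 2022-08-13 20:44 UTC ≤ query < +∞
13·60 + 52 + 15 = 847 min
847 = 0·1440 + 847; 847 = 14·60 + 7 → 14:07, same day
→ 2022-11-23 14:07 LNF

2022-11-23 14:07 LNF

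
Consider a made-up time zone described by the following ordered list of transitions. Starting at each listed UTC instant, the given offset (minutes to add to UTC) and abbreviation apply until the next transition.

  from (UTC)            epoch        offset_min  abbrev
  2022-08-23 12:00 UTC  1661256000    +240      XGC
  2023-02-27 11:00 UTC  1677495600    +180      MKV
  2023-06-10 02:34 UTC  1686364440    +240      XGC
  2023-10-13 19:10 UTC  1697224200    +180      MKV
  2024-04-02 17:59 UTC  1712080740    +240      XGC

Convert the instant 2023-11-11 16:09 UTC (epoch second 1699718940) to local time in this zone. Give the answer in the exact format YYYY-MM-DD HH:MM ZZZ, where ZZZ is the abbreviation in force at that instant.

2023-11-11 19:09 MKV

Query: 2023-11-11 16:09 UTC
Rule 4/5 (MKV, +03:00): 2023-10-13 19:10 UTC ≤ query < 2024-04-02 17:59 UTC
16·60 + 9 + 180 = 1149 min
1149 = 0·1440 + 1149; 1149 = 19·60 + 9 → 19:09, same day
→ 2023-11-11 19:09 MKV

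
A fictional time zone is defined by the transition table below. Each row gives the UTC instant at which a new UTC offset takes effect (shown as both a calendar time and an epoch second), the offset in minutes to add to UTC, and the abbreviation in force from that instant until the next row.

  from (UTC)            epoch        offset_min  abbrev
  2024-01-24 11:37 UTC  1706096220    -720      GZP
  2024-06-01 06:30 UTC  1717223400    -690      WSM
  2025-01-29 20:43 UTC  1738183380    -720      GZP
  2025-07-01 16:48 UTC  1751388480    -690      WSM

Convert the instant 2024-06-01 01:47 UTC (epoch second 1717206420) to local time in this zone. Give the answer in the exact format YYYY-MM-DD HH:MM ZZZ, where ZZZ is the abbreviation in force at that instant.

2024-05-31 13:47 GZP

Query: 2024-06-01 01:47 UTC
Rule 1/4 (GZP, -12:00): 2024-01-24 11:37 UTC ≤ query < 2024-06-01 06:30 UTC
1·60 + 47 - 720 = -613 min
-613 = -1·1440 + 827; 827 = 13·60 + 47 → 13:47, 2024-06-01 - 1 day = 2024-05-31
→ 2024-05-31 13:47 GZP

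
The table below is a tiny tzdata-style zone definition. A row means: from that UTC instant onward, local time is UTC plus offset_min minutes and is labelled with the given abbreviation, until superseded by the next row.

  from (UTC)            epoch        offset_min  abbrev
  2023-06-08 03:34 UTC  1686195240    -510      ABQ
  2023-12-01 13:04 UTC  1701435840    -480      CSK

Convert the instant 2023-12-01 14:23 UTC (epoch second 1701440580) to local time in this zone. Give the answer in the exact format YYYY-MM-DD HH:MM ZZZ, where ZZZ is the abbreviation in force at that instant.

2023-12-01 06:23 CSK

Query: 2023-12-01 14:23 UTC
Rule 2/2 (CSK, -08:00): 2023-12-01 13:04 UTC ≤ query < +∞
14·60 + 23 - 480 = 383 min
383 = 0·1440 + 383; 383 = 6·60 + 23 → 06:23, same day
→ 2023-12-01 06:23 CSK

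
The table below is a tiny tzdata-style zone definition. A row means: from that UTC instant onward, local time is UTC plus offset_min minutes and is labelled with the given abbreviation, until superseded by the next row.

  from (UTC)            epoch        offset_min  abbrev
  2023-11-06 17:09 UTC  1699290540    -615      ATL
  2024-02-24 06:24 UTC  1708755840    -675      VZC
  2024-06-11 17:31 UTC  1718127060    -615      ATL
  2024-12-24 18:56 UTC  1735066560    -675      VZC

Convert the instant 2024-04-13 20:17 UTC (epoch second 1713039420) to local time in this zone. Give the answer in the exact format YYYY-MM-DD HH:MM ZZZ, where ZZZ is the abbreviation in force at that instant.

2024-04-13 09:02 VZC

Query: 2024-04-13 20:17 UTC
Rule 2/4 (VZC, -11:15): 2024-02-24 06:24 UTC ≤ query < 2024-06-11 17:31 UTC
20·60 + 17 - 675 = 542 min
542 = 0·1440 + 542; 542 = 9·60 + 2 → 09:02, same day
→ 2024-04-13 09:02 VZC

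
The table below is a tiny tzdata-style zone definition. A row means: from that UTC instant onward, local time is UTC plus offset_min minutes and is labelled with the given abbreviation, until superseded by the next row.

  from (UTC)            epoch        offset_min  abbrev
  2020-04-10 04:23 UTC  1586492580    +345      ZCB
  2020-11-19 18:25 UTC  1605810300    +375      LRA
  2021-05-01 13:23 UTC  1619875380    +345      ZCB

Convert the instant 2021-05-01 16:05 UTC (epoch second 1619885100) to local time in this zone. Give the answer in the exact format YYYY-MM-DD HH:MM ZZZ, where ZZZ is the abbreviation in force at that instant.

2021-05-01 21:50 ZCB

Query: 2021-05-01 16:05 UTC
Rule 3/3 (ZCB, +05:45): 2021-05-01 13:23 UTC ≤ query < +∞
16·60 + 5 + 345 = 1310 min
1310 = 0·1440 + 1310; 1310 = 21·60 + 50 → 21:50, same day
→ 2021-05-01 21:50 ZCB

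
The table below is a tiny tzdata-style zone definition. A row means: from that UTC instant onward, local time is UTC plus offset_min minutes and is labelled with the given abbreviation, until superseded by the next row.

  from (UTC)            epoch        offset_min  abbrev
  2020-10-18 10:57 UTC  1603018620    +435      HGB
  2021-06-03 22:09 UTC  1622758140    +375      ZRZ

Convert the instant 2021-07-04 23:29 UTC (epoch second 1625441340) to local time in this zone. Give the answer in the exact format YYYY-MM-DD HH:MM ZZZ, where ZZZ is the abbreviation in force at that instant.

2021-07-05 05:44 ZRZ

Query: 2021-07-04 23:29 UTC
Rule 2/2 (ZRZ, +06:15): 2021-06-03 22:09 UTC ≤ query < +∞
23·60 + 29 + 375 = 1784 min
1784 = 1·1440 + 344; 344 = 5·60 + 44 → 05:44, 2021-07-04 + 1 day = 2021-07-05
→ 2021-07-05 05:44 ZRZ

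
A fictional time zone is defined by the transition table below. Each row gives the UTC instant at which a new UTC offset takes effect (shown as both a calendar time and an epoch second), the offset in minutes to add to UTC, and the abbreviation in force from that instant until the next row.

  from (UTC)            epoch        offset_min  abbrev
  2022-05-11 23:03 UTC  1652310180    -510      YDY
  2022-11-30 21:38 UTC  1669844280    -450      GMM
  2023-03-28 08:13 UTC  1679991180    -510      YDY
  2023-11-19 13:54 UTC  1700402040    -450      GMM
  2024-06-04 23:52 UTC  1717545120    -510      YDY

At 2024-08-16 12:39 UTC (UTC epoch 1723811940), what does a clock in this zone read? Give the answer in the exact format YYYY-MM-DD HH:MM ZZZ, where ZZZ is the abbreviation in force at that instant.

2024-08-16 04:09 YDY

Query: 2024-08-16 12:39 UTC
Rule 5/5 (YDY, -08:30): 2024-06-04 23:52 UTC ≤ query < +∞
12·60 + 39 - 510 = 249 min
249 = 0·1440 + 249; 249 = 4·60 + 9 → 04:09, same day
→ 2024-08-16 04:09 YDY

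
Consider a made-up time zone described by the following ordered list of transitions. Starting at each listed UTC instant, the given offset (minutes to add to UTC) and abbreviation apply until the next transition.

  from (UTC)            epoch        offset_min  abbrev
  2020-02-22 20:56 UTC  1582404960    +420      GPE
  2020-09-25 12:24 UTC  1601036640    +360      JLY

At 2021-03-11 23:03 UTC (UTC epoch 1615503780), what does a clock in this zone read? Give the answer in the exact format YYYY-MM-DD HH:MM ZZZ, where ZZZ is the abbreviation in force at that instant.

Query: 2021-03-11 23:03 UTC
Rule 2/2 (JLY, +06:00): 2020-09-25 12:24 UTC ≤ query < +∞
23·60 + 3 + 360 = 1743 min
1743 = 1·1440 + 303; 303 = 5·60 + 3 → 05:03, 2021-03-11 + 1 day = 2021-03-12
→ 2021-03-12 05:03 JLY

2021-03-12 05:03 JLY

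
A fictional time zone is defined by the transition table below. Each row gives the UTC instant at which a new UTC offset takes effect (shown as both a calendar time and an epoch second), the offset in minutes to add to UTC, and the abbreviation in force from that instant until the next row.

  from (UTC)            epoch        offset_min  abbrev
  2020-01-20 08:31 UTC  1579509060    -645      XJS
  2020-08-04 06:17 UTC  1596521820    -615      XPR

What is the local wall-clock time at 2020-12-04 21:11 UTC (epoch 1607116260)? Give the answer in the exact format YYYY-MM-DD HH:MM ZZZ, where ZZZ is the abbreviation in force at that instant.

Query: 2020-12-04 21:11 UTC
Rule 2/2 (XPR, -10:15): 2020-08-04 06:17 UTC ≤ query < +∞
21·60 + 11 - 615 = 656 min
656 = 0·1440 + 656; 656 = 10·60 + 56 → 10:56, same day
→ 2020-12-04 10:56 XPR

2020-12-04 10:56 XPR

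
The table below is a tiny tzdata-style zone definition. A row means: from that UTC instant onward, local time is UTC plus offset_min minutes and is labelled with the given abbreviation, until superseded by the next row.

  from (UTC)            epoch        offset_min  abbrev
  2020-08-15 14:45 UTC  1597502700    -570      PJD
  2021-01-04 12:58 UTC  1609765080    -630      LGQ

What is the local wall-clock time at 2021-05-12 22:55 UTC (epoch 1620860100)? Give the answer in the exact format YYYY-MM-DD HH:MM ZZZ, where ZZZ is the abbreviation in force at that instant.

Query: 2021-05-12 22:55 UTC
Rule 2/2 (LGQ, -10:30): 2021-01-04 12:58 UTC ≤ query < +∞
22·60 + 55 - 630 = 745 min
745 = 0·1440 + 745; 745 = 12·60 + 25 → 12:25, same day
→ 2021-05-12 12:25 LGQ

2021-05-12 12:25 LGQ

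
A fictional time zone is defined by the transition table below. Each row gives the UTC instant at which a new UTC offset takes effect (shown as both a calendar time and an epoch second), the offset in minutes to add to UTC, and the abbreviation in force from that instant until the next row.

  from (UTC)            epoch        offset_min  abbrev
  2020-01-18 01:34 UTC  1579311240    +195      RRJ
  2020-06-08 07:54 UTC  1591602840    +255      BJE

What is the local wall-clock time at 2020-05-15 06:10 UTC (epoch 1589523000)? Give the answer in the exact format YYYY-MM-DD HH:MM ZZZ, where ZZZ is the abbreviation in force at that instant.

2020-05-15 09:25 RRJ

Query: 2020-05-15 06:10 UTC
Rule 1/2 (RRJ, +03:15): 2020-01-18 01:34 UTC ≤ query < 2020-06-08 07:54 UTC
6·60 + 10 + 195 = 565 min
565 = 0·1440 + 565; 565 = 9·60 + 25 → 09:25, same day
→ 2020-05-15 09:25 RRJ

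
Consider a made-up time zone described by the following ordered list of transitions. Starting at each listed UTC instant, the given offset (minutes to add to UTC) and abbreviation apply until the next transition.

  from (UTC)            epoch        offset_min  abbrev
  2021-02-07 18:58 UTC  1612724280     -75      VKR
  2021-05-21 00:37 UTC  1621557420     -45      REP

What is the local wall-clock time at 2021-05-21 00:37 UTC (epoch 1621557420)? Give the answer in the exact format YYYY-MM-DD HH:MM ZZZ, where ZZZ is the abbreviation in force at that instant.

Query: 2021-05-21 00:37 UTC
Rule 2/2 (REP, -00:45): 2021-05-21 00:37 UTC ≤ query < +∞
0·60 + 37 - 45 = -8 min
-8 = -1·1440 + 1432; 1432 = 23·60 + 52 → 23:52, 2021-05-21 - 1 day = 2021-05-20
→ 2021-05-20 23:52 REP

2021-05-20 23:52 REP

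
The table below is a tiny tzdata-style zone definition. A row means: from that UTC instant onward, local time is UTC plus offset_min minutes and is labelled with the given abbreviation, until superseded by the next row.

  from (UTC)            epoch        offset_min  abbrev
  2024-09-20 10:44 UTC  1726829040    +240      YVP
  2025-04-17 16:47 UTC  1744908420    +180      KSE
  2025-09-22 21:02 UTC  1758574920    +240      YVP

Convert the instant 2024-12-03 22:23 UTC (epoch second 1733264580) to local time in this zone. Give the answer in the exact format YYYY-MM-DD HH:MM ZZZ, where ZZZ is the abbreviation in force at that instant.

Query: 2024-12-03 22:23 UTC
Rule 1/3 (YVP, +04:00): 2024-09-20 10:44 UTC ≤ query < 2025-04-17 16:47 UTC
22·60 + 23 + 240 = 1583 min
1583 = 1·1440 + 143; 143 = 2·60 + 23 → 02:23, 2024-12-03 + 1 day = 2024-12-04
→ 2024-12-04 02:23 YVP

2024-12-04 02:23 YVP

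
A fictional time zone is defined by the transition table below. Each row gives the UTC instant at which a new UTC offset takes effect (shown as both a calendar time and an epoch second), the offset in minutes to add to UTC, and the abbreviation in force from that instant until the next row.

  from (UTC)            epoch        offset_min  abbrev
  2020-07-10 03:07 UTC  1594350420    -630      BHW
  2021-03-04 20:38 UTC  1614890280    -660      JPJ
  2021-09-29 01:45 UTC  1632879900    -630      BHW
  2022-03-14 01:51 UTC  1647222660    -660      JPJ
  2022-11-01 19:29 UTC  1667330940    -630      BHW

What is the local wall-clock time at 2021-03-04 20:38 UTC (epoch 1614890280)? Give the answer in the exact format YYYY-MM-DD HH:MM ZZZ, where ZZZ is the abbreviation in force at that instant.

2021-03-04 09:38 JPJ

Query: 2021-03-04 20:38 UTC
Rule 2/5 (JPJ, -11:00): 2021-03-04 20:38 UTC ≤ query < 2021-09-29 01:45 UTC
20·60 + 38 - 660 = 578 min
578 = 0·1440 + 578; 578 = 9·60 + 38 → 09:38, same day
→ 2021-03-04 09:38 JPJ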